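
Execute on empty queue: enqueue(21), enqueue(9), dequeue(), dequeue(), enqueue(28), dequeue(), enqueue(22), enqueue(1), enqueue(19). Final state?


enqueue(21) -> [21]
enqueue(9) -> [21, 9]
dequeue() returns 21 -> [9]
dequeue() returns 9 -> []
enqueue(28) -> [28]
dequeue() returns 28 -> []
enqueue(22) -> [22]
enqueue(1) -> [22, 1]
enqueue(19) -> [22, 1, 19]
Final queue (front to back): [22, 1, 19]


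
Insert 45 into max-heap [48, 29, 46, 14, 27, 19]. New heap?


Append 45: [48, 29, 46, 14, 27, 19, 45]
Bubble up: no swaps needed
Result: [48, 29, 46, 14, 27, 19, 45]


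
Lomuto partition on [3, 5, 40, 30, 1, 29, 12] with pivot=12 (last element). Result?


Elements <= 12 go left of pivot.
Result: [3, 5, 1, 12, 40, 29, 30], pivot at index 3


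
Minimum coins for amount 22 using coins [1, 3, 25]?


dp[0]=0; dp[i]=1+min(dp[i-c] for c in coins)
...dp[17]=7, dp[18]=6, dp[19]=7, dp[20]=8, dp[21]=7, dp[22]=8
Minimum coins for 22 = 8


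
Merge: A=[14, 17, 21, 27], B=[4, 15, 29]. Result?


Compare heads, take smaller each step.
Merged: [4, 14, 15, 17, 21, 27, 29]


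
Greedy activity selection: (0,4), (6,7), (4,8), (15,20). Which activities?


Greedy: pick earliest-ending, then skip overlaps.
Selected (3 activities): [(0, 4), (6, 7), (15, 20)]


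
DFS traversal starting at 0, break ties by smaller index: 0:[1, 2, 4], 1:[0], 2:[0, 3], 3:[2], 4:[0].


DFS stack-based: start with [0]
Visit order: [0, 1, 2, 3, 4]


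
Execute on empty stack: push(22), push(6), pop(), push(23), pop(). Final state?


push(22) -> [22]
push(6) -> [22, 6]
pop() returns 6 -> [22]
push(23) -> [22, 23]
pop() returns 23 -> [22]
Final stack (bottom to top): [22]


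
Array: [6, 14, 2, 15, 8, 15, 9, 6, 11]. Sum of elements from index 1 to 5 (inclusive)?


Prefix sums: [0, 6, 20, 22, 37, 45, 60, 69, 75, 86]
Sum[1..5] = prefix[6] - prefix[1] = 60 - 6 = 54


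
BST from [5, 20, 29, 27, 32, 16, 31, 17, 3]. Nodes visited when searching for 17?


BST root = 5
Search for 17: compare at each node
Path: [5, 20, 16, 17]


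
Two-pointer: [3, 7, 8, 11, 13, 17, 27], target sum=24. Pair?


Two pointers: lo=0, hi=6
Found pair: (7, 17) summing to 24


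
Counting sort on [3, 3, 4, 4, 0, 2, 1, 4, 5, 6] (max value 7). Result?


Count array: [1, 1, 1, 2, 3, 1, 1, 0]
Reconstruct: [0, 1, 2, 3, 3, 4, 4, 4, 5, 6]


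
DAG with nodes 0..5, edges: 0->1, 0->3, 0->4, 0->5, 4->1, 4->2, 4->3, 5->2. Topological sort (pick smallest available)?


Kahn's algorithm, process smallest node first
Order: [0, 4, 1, 3, 5, 2]


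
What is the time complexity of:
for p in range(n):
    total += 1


Per nesting level: O(n) = O(n)
Complexity: O(n)


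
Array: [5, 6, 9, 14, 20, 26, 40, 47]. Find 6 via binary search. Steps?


Search for 6:
[0,7] mid=3 arr[3]=14
[0,2] mid=1 arr[1]=6
Total: 2 comparisons


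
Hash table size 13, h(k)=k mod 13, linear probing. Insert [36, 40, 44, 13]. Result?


Insertions: 36->slot 10; 40->slot 1; 44->slot 5; 13->slot 0
Table: [13, 40, None, None, None, 44, None, None, None, None, 36, None, None]


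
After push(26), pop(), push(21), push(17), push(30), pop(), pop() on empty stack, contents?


push(26) -> [26]
pop() returns 26 -> []
push(21) -> [21]
push(17) -> [21, 17]
push(30) -> [21, 17, 30]
pop() returns 30 -> [21, 17]
pop() returns 17 -> [21]
Final stack (bottom to top): [21]


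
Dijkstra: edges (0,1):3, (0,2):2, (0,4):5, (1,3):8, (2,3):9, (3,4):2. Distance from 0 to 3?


Dijkstra from 0:
Distances: {0: 0, 1: 3, 2: 2, 3: 7, 4: 5}
Shortest distance to 3 = 7, path = [0, 4, 3]


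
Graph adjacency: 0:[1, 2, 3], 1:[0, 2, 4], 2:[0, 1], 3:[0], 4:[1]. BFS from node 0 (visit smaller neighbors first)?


BFS queue: start with [0]
Visit order: [0, 1, 2, 3, 4]


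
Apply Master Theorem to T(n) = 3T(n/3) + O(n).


a=3, b=3, c=1. log_3(3)=1 = c=1. Case 2: O(n^c log n) = O(n log n)
Complexity: O(n log n)


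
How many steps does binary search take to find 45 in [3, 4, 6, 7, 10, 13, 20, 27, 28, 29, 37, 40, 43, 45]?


Search for 45:
[0,13] mid=6 arr[6]=20
[7,13] mid=10 arr[10]=37
[11,13] mid=12 arr[12]=43
[13,13] mid=13 arr[13]=45
Total: 4 comparisons


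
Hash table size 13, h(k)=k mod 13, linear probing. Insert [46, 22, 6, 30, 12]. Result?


Insertions: 46->slot 7; 22->slot 9; 6->slot 6; 30->slot 4; 12->slot 12
Table: [None, None, None, None, 30, None, 6, 46, None, 22, None, None, 12]


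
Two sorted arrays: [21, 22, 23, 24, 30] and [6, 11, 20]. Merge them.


Compare heads, take smaller each step.
Merged: [6, 11, 20, 21, 22, 23, 24, 30]


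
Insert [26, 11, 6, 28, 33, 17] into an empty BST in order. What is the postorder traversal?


Root = 26; build tree by BST insertion.
Postorder traversal: [6, 17, 11, 33, 28, 26]


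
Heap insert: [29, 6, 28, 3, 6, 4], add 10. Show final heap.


Append 10: [29, 6, 28, 3, 6, 4, 10]
Bubble up: no swaps needed
Result: [29, 6, 28, 3, 6, 4, 10]


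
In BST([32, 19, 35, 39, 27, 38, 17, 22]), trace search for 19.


BST root = 32
Search for 19: compare at each node
Path: [32, 19]


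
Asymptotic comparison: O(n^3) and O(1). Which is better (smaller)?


constant grows slower than cubic
O(1) is asymptotically smaller; O(n^3) grows faster


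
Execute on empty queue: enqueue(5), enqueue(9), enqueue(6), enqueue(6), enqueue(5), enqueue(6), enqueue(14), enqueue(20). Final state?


enqueue(5) -> [5]
enqueue(9) -> [5, 9]
enqueue(6) -> [5, 9, 6]
enqueue(6) -> [5, 9, 6, 6]
enqueue(5) -> [5, 9, 6, 6, 5]
enqueue(6) -> [5, 9, 6, 6, 5, 6]
enqueue(14) -> [5, 9, 6, 6, 5, 6, 14]
enqueue(20) -> [5, 9, 6, 6, 5, 6, 14, 20]
Final queue (front to back): [5, 9, 6, 6, 5, 6, 14, 20]


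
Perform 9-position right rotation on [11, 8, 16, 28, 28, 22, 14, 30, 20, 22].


Right rotate by 9: [8, 16, 28, 28, 22, 14, 30, 20, 22, 11]


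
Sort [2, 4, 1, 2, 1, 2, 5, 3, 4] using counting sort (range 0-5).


Count array: [0, 2, 3, 1, 2, 1]
Reconstruct: [1, 1, 2, 2, 2, 3, 4, 4, 5]


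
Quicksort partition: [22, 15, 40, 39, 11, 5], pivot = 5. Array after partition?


Elements <= 5 go left of pivot.
Result: [5, 15, 40, 39, 11, 22], pivot at index 0


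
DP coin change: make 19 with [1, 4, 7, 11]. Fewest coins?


dp[0]=0; dp[i]=1+min(dp[i-c] for c in coins)
...dp[14]=2, dp[15]=2, dp[16]=3, dp[17]=4, dp[18]=2, dp[19]=3
Minimum coins for 19 = 3


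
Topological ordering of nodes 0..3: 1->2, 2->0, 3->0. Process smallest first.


Kahn's algorithm, process smallest node first
Order: [1, 2, 3, 0]


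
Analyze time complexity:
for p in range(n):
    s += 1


Per nesting level: O(n) = O(n)
Complexity: O(n)


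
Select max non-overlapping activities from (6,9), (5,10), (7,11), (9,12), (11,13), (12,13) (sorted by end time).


Greedy: pick earliest-ending, then skip overlaps.
Selected (3 activities): [(6, 9), (9, 12), (12, 13)]


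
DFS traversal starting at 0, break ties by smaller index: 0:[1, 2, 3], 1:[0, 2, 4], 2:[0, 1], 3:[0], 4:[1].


DFS stack-based: start with [0]
Visit order: [0, 1, 2, 4, 3]


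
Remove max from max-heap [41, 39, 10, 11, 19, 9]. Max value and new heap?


Max = 41
Replace root with last, heapify down
Resulting heap: [39, 19, 10, 11, 9]


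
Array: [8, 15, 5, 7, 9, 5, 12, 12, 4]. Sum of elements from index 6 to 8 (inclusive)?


Prefix sums: [0, 8, 23, 28, 35, 44, 49, 61, 73, 77]
Sum[6..8] = prefix[9] - prefix[6] = 77 - 49 = 28


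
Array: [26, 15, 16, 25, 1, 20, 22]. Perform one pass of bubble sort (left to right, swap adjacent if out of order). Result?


After one pass: [15, 16, 25, 1, 20, 22, 26]


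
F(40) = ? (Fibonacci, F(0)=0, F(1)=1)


F(n)=F(n-1)+F(n-2)
...F(38)=39088169, F(39)=63245986, F(40)=102334155


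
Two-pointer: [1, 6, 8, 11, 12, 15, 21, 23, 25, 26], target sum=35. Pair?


Two pointers: lo=0, hi=9
Found pair: (12, 23) summing to 35


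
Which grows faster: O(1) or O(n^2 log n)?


constant grows slower than n^2 log n
O(1) is asymptotically smaller; O(n^2 log n) grows faster


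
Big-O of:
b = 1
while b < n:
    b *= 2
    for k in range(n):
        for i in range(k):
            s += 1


Per nesting level: O(log n) * O(n) * O(n) [triangular over k] = O(n^2 log n)
Complexity: O(n^2 log n)


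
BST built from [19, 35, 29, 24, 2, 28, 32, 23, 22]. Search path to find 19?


BST root = 19
Search for 19: compare at each node
Path: [19]


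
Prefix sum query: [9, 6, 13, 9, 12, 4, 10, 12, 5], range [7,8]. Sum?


Prefix sums: [0, 9, 15, 28, 37, 49, 53, 63, 75, 80]
Sum[7..8] = prefix[9] - prefix[7] = 80 - 63 = 17


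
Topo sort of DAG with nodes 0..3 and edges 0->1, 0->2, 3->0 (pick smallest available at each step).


Kahn's algorithm, process smallest node first
Order: [3, 0, 1, 2]


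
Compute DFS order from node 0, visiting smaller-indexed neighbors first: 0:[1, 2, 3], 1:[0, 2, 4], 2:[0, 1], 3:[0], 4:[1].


DFS stack-based: start with [0]
Visit order: [0, 1, 2, 4, 3]


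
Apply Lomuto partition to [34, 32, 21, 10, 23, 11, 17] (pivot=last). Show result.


Elements <= 17 go left of pivot.
Result: [10, 11, 17, 34, 23, 32, 21], pivot at index 2


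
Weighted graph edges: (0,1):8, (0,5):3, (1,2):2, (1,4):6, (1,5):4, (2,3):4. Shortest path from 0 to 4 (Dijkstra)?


Dijkstra from 0:
Distances: {0: 0, 1: 7, 2: 9, 3: 13, 4: 13, 5: 3}
Shortest distance to 4 = 13, path = [0, 5, 1, 4]


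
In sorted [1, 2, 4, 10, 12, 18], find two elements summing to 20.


Two pointers: lo=0, hi=5
Found pair: (2, 18) summing to 20


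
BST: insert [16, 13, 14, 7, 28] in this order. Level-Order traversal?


Root = 16; build tree by BST insertion.
Level-Order traversal: [16, 13, 28, 7, 14]


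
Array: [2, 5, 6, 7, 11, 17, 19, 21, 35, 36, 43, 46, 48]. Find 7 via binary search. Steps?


Search for 7:
[0,12] mid=6 arr[6]=19
[0,5] mid=2 arr[2]=6
[3,5] mid=4 arr[4]=11
[3,3] mid=3 arr[3]=7
Total: 4 comparisons


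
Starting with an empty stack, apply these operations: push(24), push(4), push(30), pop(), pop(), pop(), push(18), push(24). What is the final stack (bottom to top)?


push(24) -> [24]
push(4) -> [24, 4]
push(30) -> [24, 4, 30]
pop() returns 30 -> [24, 4]
pop() returns 4 -> [24]
pop() returns 24 -> []
push(18) -> [18]
push(24) -> [18, 24]
Final stack (bottom to top): [18, 24]


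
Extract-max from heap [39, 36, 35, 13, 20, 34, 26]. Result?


Max = 39
Replace root with last, heapify down
Resulting heap: [36, 26, 35, 13, 20, 34]


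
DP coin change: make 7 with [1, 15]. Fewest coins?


dp[0]=0; dp[i]=1+min(dp[i-c] for c in coins)
...dp[2]=2, dp[3]=3, dp[4]=4, dp[5]=5, dp[6]=6, dp[7]=7
Minimum coins for 7 = 7


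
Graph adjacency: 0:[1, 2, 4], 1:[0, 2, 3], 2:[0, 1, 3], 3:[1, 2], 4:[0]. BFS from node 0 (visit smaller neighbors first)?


BFS queue: start with [0]
Visit order: [0, 1, 2, 4, 3]


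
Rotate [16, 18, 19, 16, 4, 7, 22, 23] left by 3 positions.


Left rotate by 3: [16, 4, 7, 22, 23, 16, 18, 19]


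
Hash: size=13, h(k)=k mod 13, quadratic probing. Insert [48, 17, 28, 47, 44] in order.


Insertions: 48->slot 9; 17->slot 4; 28->slot 2; 47->slot 8; 44->slot 5
Table: [None, None, 28, None, 17, 44, None, None, 47, 48, None, None, None]


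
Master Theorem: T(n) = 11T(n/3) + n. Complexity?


a=11, b=3, c=1. log_3(11)=2.183 > c=1. Case 1: O(n^log_b(a)) = O(n^2.183)
Complexity: O(n^2.183)


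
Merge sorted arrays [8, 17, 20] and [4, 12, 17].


Compare heads, take smaller each step.
Merged: [4, 8, 12, 17, 17, 20]


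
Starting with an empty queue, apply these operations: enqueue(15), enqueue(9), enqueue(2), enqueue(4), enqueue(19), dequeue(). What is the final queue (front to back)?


enqueue(15) -> [15]
enqueue(9) -> [15, 9]
enqueue(2) -> [15, 9, 2]
enqueue(4) -> [15, 9, 2, 4]
enqueue(19) -> [15, 9, 2, 4, 19]
dequeue() returns 15 -> [9, 2, 4, 19]
Final queue (front to back): [9, 2, 4, 19]


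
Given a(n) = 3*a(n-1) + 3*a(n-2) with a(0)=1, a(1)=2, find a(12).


Build bottom-up:
...a(10)=373734, a(11)=1416933, a(12)=3*1416933+3*373734=5372001


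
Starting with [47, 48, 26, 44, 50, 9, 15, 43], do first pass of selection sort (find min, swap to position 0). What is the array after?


After one pass: [9, 48, 26, 44, 50, 47, 15, 43]


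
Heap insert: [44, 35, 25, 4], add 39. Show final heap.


Append 39: [44, 35, 25, 4, 39]
Bubble up: swap idx 4(39) with idx 1(35)
Result: [44, 39, 25, 4, 35]


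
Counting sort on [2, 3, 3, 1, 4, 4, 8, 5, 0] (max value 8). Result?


Count array: [1, 1, 1, 2, 2, 1, 0, 0, 1]
Reconstruct: [0, 1, 2, 3, 3, 4, 4, 5, 8]


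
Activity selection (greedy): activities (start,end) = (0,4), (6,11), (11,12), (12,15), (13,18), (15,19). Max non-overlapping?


Greedy: pick earliest-ending, then skip overlaps.
Selected (5 activities): [(0, 4), (6, 11), (11, 12), (12, 15), (15, 19)]


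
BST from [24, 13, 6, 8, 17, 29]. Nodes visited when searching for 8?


BST root = 24
Search for 8: compare at each node
Path: [24, 13, 6, 8]


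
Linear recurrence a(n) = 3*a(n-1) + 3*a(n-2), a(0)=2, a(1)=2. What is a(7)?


Build bottom-up:
...a(5)=612, a(6)=2322, a(7)=3*2322+3*612=8802


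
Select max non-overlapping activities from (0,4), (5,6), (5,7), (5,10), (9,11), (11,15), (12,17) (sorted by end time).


Greedy: pick earliest-ending, then skip overlaps.
Selected (4 activities): [(0, 4), (5, 6), (9, 11), (11, 15)]


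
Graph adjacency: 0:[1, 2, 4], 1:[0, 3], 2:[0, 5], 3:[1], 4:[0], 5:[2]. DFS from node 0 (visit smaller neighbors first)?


DFS stack-based: start with [0]
Visit order: [0, 1, 3, 2, 5, 4]


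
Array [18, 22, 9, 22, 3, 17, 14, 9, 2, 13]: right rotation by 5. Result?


Right rotate by 5: [17, 14, 9, 2, 13, 18, 22, 9, 22, 3]


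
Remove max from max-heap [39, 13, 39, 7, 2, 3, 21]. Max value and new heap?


Max = 39
Replace root with last, heapify down
Resulting heap: [39, 13, 21, 7, 2, 3]


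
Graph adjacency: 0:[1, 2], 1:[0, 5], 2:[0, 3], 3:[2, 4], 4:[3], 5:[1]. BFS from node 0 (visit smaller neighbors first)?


BFS queue: start with [0]
Visit order: [0, 1, 2, 5, 3, 4]


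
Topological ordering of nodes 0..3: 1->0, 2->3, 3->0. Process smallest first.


Kahn's algorithm, process smallest node first
Order: [1, 2, 3, 0]


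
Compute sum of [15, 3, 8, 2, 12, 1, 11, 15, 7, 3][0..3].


Prefix sums: [0, 15, 18, 26, 28, 40, 41, 52, 67, 74, 77]
Sum[0..3] = prefix[4] - prefix[0] = 28 - 0 = 28


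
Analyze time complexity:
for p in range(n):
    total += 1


Per nesting level: O(n) = O(n)
Complexity: O(n)


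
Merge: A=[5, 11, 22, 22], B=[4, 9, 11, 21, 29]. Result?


Compare heads, take smaller each step.
Merged: [4, 5, 9, 11, 11, 21, 22, 22, 29]


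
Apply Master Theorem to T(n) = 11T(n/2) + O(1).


a=11, b=2, c=0. log_2(11)=3.459 > c=0. Case 1: O(n^log_b(a)) = O(n^3.459)
Complexity: O(n^3.459)


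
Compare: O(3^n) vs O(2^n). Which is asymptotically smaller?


exponential grows slower than exponential (base 3)
O(2^n) is asymptotically smaller; O(3^n) grows faster


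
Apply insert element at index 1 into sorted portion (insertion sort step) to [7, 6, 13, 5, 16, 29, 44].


After one pass: [6, 7, 13, 5, 16, 29, 44]


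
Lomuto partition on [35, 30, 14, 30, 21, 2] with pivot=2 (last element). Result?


Elements <= 2 go left of pivot.
Result: [2, 30, 14, 30, 21, 35], pivot at index 0


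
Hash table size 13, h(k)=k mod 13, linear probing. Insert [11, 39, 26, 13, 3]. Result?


Insertions: 11->slot 11; 39->slot 0; 26->slot 1; 13->slot 2; 3->slot 3
Table: [39, 26, 13, 3, None, None, None, None, None, None, None, 11, None]


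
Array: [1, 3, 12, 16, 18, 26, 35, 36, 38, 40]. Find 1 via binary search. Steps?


Search for 1:
[0,9] mid=4 arr[4]=18
[0,3] mid=1 arr[1]=3
[0,0] mid=0 arr[0]=1
Total: 3 comparisons


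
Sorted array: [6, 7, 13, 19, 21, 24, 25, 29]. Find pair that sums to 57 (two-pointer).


Two pointers: lo=0, hi=7
No pair sums to 57


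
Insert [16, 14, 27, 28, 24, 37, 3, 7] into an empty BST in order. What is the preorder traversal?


Root = 16; build tree by BST insertion.
Preorder traversal: [16, 14, 3, 7, 27, 24, 28, 37]


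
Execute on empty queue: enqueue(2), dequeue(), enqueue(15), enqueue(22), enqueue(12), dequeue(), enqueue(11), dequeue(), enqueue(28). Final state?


enqueue(2) -> [2]
dequeue() returns 2 -> []
enqueue(15) -> [15]
enqueue(22) -> [15, 22]
enqueue(12) -> [15, 22, 12]
dequeue() returns 15 -> [22, 12]
enqueue(11) -> [22, 12, 11]
dequeue() returns 22 -> [12, 11]
enqueue(28) -> [12, 11, 28]
Final queue (front to back): [12, 11, 28]


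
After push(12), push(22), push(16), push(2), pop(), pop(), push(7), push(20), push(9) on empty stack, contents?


push(12) -> [12]
push(22) -> [12, 22]
push(16) -> [12, 22, 16]
push(2) -> [12, 22, 16, 2]
pop() returns 2 -> [12, 22, 16]
pop() returns 16 -> [12, 22]
push(7) -> [12, 22, 7]
push(20) -> [12, 22, 7, 20]
push(9) -> [12, 22, 7, 20, 9]
Final stack (bottom to top): [12, 22, 7, 20, 9]


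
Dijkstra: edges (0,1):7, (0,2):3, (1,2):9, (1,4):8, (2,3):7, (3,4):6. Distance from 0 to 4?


Dijkstra from 0:
Distances: {0: 0, 1: 7, 2: 3, 3: 10, 4: 15}
Shortest distance to 4 = 15, path = [0, 1, 4]


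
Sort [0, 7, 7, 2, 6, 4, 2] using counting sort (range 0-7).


Count array: [1, 0, 2, 0, 1, 0, 1, 2]
Reconstruct: [0, 2, 2, 4, 6, 7, 7]


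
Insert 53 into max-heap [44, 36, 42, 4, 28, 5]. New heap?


Append 53: [44, 36, 42, 4, 28, 5, 53]
Bubble up: swap idx 6(53) with idx 2(42); swap idx 2(53) with idx 0(44)
Result: [53, 36, 44, 4, 28, 5, 42]


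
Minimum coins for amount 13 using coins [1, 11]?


dp[0]=0; dp[i]=1+min(dp[i-c] for c in coins)
...dp[8]=8, dp[9]=9, dp[10]=10, dp[11]=1, dp[12]=2, dp[13]=3
Minimum coins for 13 = 3


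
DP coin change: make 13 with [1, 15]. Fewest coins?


dp[0]=0; dp[i]=1+min(dp[i-c] for c in coins)
...dp[8]=8, dp[9]=9, dp[10]=10, dp[11]=11, dp[12]=12, dp[13]=13
Minimum coins for 13 = 13


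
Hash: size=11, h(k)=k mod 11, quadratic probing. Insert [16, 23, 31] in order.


Insertions: 16->slot 5; 23->slot 1; 31->slot 9
Table: [None, 23, None, None, None, 16, None, None, None, 31, None]


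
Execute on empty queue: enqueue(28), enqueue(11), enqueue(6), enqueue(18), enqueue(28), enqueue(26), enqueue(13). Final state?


enqueue(28) -> [28]
enqueue(11) -> [28, 11]
enqueue(6) -> [28, 11, 6]
enqueue(18) -> [28, 11, 6, 18]
enqueue(28) -> [28, 11, 6, 18, 28]
enqueue(26) -> [28, 11, 6, 18, 28, 26]
enqueue(13) -> [28, 11, 6, 18, 28, 26, 13]
Final queue (front to back): [28, 11, 6, 18, 28, 26, 13]


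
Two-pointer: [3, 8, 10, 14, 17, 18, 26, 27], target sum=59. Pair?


Two pointers: lo=0, hi=7
No pair sums to 59


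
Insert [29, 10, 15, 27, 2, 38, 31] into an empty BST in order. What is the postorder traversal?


Root = 29; build tree by BST insertion.
Postorder traversal: [2, 27, 15, 10, 31, 38, 29]


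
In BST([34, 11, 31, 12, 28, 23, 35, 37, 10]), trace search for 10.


BST root = 34
Search for 10: compare at each node
Path: [34, 11, 10]


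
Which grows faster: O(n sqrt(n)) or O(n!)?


n^1.5 grows slower than factorial
O(n sqrt(n)) is asymptotically smaller; O(n!) grows faster


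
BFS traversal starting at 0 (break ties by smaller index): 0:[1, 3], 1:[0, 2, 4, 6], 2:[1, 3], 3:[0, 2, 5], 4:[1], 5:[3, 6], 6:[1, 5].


BFS queue: start with [0]
Visit order: [0, 1, 3, 2, 4, 6, 5]


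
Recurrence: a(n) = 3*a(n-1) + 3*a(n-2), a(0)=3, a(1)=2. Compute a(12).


Build bottom-up:
...a(10)=585630, a(11)=2220291, a(12)=3*2220291+3*585630=8417763


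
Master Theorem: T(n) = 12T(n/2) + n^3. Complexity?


a=12, b=2, c=3. log_2(12)=3.585 > c=3. Case 1: O(n^log_b(a)) = O(n^3.585)
Complexity: O(n^3.585)


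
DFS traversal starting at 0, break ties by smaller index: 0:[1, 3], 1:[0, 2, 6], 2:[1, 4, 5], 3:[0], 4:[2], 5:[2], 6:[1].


DFS stack-based: start with [0]
Visit order: [0, 1, 2, 4, 5, 6, 3]


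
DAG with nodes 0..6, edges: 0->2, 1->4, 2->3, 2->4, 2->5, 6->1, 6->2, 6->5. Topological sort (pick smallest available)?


Kahn's algorithm, process smallest node first
Order: [0, 6, 1, 2, 3, 4, 5]


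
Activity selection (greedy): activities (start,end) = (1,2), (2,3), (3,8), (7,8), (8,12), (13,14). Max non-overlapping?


Greedy: pick earliest-ending, then skip overlaps.
Selected (5 activities): [(1, 2), (2, 3), (3, 8), (8, 12), (13, 14)]


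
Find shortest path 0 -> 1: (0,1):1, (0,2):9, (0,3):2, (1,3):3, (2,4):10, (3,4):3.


Dijkstra from 0:
Distances: {0: 0, 1: 1, 2: 9, 3: 2, 4: 5}
Shortest distance to 1 = 1, path = [0, 1]


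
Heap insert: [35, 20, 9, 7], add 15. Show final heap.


Append 15: [35, 20, 9, 7, 15]
Bubble up: no swaps needed
Result: [35, 20, 9, 7, 15]


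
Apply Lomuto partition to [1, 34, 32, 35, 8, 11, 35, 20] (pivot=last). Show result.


Elements <= 20 go left of pivot.
Result: [1, 8, 11, 20, 34, 32, 35, 35], pivot at index 3


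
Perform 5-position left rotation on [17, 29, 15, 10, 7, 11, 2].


Left rotate by 5: [11, 2, 17, 29, 15, 10, 7]


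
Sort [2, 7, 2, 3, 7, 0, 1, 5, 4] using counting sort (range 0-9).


Count array: [1, 1, 2, 1, 1, 1, 0, 2, 0, 0]
Reconstruct: [0, 1, 2, 2, 3, 4, 5, 7, 7]


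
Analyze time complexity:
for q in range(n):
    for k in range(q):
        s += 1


Per nesting level: O(n) * O(n) [triangular over q] = O(n^2)
Complexity: O(n^2)


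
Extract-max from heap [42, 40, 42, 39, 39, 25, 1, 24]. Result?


Max = 42
Replace root with last, heapify down
Resulting heap: [42, 40, 25, 39, 39, 24, 1]


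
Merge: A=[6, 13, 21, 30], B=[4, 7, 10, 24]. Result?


Compare heads, take smaller each step.
Merged: [4, 6, 7, 10, 13, 21, 24, 30]


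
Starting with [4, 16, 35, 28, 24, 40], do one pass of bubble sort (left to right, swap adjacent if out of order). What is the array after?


After one pass: [4, 16, 28, 24, 35, 40]


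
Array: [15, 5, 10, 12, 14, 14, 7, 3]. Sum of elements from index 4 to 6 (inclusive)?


Prefix sums: [0, 15, 20, 30, 42, 56, 70, 77, 80]
Sum[4..6] = prefix[7] - prefix[4] = 77 - 42 = 35


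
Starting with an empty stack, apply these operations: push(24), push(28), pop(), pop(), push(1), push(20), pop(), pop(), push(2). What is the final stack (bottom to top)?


push(24) -> [24]
push(28) -> [24, 28]
pop() returns 28 -> [24]
pop() returns 24 -> []
push(1) -> [1]
push(20) -> [1, 20]
pop() returns 20 -> [1]
pop() returns 1 -> []
push(2) -> [2]
Final stack (bottom to top): [2]


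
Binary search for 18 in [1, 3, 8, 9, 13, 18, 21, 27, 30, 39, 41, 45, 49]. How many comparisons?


Search for 18:
[0,12] mid=6 arr[6]=21
[0,5] mid=2 arr[2]=8
[3,5] mid=4 arr[4]=13
[5,5] mid=5 arr[5]=18
Total: 4 comparisons


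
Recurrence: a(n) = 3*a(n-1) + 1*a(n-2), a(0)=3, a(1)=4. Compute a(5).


Build bottom-up:
...a(3)=49, a(4)=162, a(5)=3*162+1*49=535


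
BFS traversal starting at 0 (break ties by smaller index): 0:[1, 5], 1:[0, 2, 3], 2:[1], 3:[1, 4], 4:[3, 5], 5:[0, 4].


BFS queue: start with [0]
Visit order: [0, 1, 5, 2, 3, 4]


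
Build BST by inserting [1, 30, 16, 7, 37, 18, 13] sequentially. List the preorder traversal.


Root = 1; build tree by BST insertion.
Preorder traversal: [1, 30, 16, 7, 13, 18, 37]


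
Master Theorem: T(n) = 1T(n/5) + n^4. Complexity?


a=1, b=5, c=4. log_5(1)=0 < c=4. Case 3: O(n^c) = O(n^4)
Complexity: O(n^4)


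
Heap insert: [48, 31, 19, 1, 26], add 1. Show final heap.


Append 1: [48, 31, 19, 1, 26, 1]
Bubble up: no swaps needed
Result: [48, 31, 19, 1, 26, 1]


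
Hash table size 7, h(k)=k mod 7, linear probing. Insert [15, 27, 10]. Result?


Insertions: 15->slot 1; 27->slot 6; 10->slot 3
Table: [None, 15, None, 10, None, None, 27]


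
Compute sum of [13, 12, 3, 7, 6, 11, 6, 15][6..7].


Prefix sums: [0, 13, 25, 28, 35, 41, 52, 58, 73]
Sum[6..7] = prefix[8] - prefix[6] = 73 - 52 = 21


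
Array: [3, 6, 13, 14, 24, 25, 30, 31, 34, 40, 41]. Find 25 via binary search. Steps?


Search for 25:
[0,10] mid=5 arr[5]=25
Total: 1 comparisons


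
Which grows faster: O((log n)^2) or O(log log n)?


double-logarithmic grows slower than polylogarithmic
O(log log n) is asymptotically smaller; O((log n)^2) grows faster


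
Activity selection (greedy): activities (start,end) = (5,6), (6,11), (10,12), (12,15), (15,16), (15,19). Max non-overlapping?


Greedy: pick earliest-ending, then skip overlaps.
Selected (4 activities): [(5, 6), (6, 11), (12, 15), (15, 16)]


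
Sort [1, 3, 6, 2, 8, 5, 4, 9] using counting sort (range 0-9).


Count array: [0, 1, 1, 1, 1, 1, 1, 0, 1, 1]
Reconstruct: [1, 2, 3, 4, 5, 6, 8, 9]


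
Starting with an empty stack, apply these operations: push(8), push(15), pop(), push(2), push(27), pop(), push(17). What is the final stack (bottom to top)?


push(8) -> [8]
push(15) -> [8, 15]
pop() returns 15 -> [8]
push(2) -> [8, 2]
push(27) -> [8, 2, 27]
pop() returns 27 -> [8, 2]
push(17) -> [8, 2, 17]
Final stack (bottom to top): [8, 2, 17]


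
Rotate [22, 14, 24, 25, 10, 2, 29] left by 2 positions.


Left rotate by 2: [24, 25, 10, 2, 29, 22, 14]


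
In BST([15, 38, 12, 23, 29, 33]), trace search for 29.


BST root = 15
Search for 29: compare at each node
Path: [15, 38, 23, 29]


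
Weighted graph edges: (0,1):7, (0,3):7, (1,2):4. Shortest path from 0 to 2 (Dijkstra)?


Dijkstra from 0:
Distances: {0: 0, 1: 7, 2: 11, 3: 7}
Shortest distance to 2 = 11, path = [0, 1, 2]


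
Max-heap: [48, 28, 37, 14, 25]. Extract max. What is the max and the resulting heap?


Max = 48
Replace root with last, heapify down
Resulting heap: [37, 28, 25, 14]


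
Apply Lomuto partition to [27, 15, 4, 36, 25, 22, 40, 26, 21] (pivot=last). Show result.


Elements <= 21 go left of pivot.
Result: [15, 4, 21, 36, 25, 22, 40, 26, 27], pivot at index 2


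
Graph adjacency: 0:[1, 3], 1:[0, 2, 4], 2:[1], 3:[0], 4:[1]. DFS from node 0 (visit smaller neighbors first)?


DFS stack-based: start with [0]
Visit order: [0, 1, 2, 4, 3]


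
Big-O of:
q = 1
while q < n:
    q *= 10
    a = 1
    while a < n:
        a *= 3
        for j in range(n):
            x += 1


Per nesting level: O(log n) * O(log n) * O(n) = O(n (log n)^2)
Complexity: O(n (log n)^2)


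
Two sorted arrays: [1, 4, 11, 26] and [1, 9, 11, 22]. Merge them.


Compare heads, take smaller each step.
Merged: [1, 1, 4, 9, 11, 11, 22, 26]


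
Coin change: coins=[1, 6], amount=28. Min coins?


dp[0]=0; dp[i]=1+min(dp[i-c] for c in coins)
...dp[23]=8, dp[24]=4, dp[25]=5, dp[26]=6, dp[27]=7, dp[28]=8
Minimum coins for 28 = 8


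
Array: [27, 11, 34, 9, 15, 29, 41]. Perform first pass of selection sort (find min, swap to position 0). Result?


After one pass: [9, 11, 34, 27, 15, 29, 41]


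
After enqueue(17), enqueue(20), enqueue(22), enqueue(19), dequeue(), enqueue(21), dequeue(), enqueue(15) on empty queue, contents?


enqueue(17) -> [17]
enqueue(20) -> [17, 20]
enqueue(22) -> [17, 20, 22]
enqueue(19) -> [17, 20, 22, 19]
dequeue() returns 17 -> [20, 22, 19]
enqueue(21) -> [20, 22, 19, 21]
dequeue() returns 20 -> [22, 19, 21]
enqueue(15) -> [22, 19, 21, 15]
Final queue (front to back): [22, 19, 21, 15]


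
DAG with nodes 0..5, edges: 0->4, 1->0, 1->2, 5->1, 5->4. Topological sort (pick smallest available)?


Kahn's algorithm, process smallest node first
Order: [3, 5, 1, 0, 2, 4]


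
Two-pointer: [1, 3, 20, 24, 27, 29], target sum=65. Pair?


Two pointers: lo=0, hi=5
No pair sums to 65


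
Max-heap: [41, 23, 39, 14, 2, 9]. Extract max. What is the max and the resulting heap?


Max = 41
Replace root with last, heapify down
Resulting heap: [39, 23, 9, 14, 2]


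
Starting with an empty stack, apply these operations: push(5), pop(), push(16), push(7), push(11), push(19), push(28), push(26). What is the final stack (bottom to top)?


push(5) -> [5]
pop() returns 5 -> []
push(16) -> [16]
push(7) -> [16, 7]
push(11) -> [16, 7, 11]
push(19) -> [16, 7, 11, 19]
push(28) -> [16, 7, 11, 19, 28]
push(26) -> [16, 7, 11, 19, 28, 26]
Final stack (bottom to top): [16, 7, 11, 19, 28, 26]


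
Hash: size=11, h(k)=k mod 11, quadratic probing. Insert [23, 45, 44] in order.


Insertions: 23->slot 1; 45->slot 2; 44->slot 0
Table: [44, 23, 45, None, None, None, None, None, None, None, None]


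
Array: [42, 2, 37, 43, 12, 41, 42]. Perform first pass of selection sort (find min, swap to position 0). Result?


After one pass: [2, 42, 37, 43, 12, 41, 42]


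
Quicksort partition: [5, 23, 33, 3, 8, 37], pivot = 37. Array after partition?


Elements <= 37 go left of pivot.
Result: [5, 23, 33, 3, 8, 37], pivot at index 5


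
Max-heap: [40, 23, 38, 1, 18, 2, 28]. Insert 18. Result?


Append 18: [40, 23, 38, 1, 18, 2, 28, 18]
Bubble up: swap idx 7(18) with idx 3(1)
Result: [40, 23, 38, 18, 18, 2, 28, 1]


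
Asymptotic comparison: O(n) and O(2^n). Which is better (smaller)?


linear grows slower than exponential
O(n) is asymptotically smaller; O(2^n) grows faster


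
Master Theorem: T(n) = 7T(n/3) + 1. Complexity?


a=7, b=3, c=0. log_3(7)=1.771 > c=0. Case 1: O(n^log_b(a)) = O(n^1.771)
Complexity: O(n^1.771)


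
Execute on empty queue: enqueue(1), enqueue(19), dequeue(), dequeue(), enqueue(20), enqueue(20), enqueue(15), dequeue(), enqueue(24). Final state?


enqueue(1) -> [1]
enqueue(19) -> [1, 19]
dequeue() returns 1 -> [19]
dequeue() returns 19 -> []
enqueue(20) -> [20]
enqueue(20) -> [20, 20]
enqueue(15) -> [20, 20, 15]
dequeue() returns 20 -> [20, 15]
enqueue(24) -> [20, 15, 24]
Final queue (front to back): [20, 15, 24]


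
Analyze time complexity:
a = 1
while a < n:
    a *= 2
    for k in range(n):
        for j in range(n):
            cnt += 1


Per nesting level: O(log n) * O(n) * O(n) = O(n^2 log n)
Complexity: O(n^2 log n)


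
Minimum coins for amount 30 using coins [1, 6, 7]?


dp[0]=0; dp[i]=1+min(dp[i-c] for c in coins)
...dp[25]=4, dp[26]=4, dp[27]=4, dp[28]=4, dp[29]=5, dp[30]=5
Minimum coins for 30 = 5


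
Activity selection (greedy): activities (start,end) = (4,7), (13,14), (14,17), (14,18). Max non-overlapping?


Greedy: pick earliest-ending, then skip overlaps.
Selected (3 activities): [(4, 7), (13, 14), (14, 17)]


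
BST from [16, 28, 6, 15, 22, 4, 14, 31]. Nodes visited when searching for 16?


BST root = 16
Search for 16: compare at each node
Path: [16]


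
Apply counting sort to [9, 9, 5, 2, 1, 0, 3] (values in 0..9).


Count array: [1, 1, 1, 1, 0, 1, 0, 0, 0, 2]
Reconstruct: [0, 1, 2, 3, 5, 9, 9]


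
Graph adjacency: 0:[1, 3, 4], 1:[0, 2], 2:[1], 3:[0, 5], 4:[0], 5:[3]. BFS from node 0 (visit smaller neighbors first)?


BFS queue: start with [0]
Visit order: [0, 1, 3, 4, 2, 5]


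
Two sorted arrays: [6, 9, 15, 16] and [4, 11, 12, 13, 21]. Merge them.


Compare heads, take smaller each step.
Merged: [4, 6, 9, 11, 12, 13, 15, 16, 21]


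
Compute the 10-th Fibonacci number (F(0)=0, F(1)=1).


F(n)=F(n-1)+F(n-2)
...F(8)=21, F(9)=34, F(10)=55


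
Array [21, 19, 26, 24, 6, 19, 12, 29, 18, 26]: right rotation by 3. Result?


Right rotate by 3: [29, 18, 26, 21, 19, 26, 24, 6, 19, 12]


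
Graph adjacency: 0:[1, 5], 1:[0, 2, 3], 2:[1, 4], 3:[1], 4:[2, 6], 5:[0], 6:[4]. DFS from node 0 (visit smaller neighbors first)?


DFS stack-based: start with [0]
Visit order: [0, 1, 2, 4, 6, 3, 5]


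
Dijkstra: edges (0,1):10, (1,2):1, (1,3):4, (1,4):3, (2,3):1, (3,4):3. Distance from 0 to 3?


Dijkstra from 0:
Distances: {0: 0, 1: 10, 2: 11, 3: 12, 4: 13}
Shortest distance to 3 = 12, path = [0, 1, 2, 3]


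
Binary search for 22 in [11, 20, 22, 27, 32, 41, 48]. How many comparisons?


Search for 22:
[0,6] mid=3 arr[3]=27
[0,2] mid=1 arr[1]=20
[2,2] mid=2 arr[2]=22
Total: 3 comparisons


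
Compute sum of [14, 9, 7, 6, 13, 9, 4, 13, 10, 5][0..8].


Prefix sums: [0, 14, 23, 30, 36, 49, 58, 62, 75, 85, 90]
Sum[0..8] = prefix[9] - prefix[0] = 85 - 0 = 85


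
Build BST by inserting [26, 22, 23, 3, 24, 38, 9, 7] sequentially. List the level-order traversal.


Root = 26; build tree by BST insertion.
Level-Order traversal: [26, 22, 38, 3, 23, 9, 24, 7]


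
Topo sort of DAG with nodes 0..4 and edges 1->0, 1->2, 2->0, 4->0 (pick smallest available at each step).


Kahn's algorithm, process smallest node first
Order: [1, 2, 3, 4, 0]


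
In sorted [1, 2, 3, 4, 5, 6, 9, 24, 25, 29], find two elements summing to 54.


Two pointers: lo=0, hi=9
Found pair: (25, 29) summing to 54


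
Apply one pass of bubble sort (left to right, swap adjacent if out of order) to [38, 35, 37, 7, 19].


After one pass: [35, 37, 7, 19, 38]


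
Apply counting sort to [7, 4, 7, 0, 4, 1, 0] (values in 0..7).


Count array: [2, 1, 0, 0, 2, 0, 0, 2]
Reconstruct: [0, 0, 1, 4, 4, 7, 7]


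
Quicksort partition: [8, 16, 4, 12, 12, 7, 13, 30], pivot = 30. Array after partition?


Elements <= 30 go left of pivot.
Result: [8, 16, 4, 12, 12, 7, 13, 30], pivot at index 7


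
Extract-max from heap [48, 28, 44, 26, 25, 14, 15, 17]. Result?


Max = 48
Replace root with last, heapify down
Resulting heap: [44, 28, 17, 26, 25, 14, 15]


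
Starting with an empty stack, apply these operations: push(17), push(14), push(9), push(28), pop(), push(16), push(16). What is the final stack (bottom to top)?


push(17) -> [17]
push(14) -> [17, 14]
push(9) -> [17, 14, 9]
push(28) -> [17, 14, 9, 28]
pop() returns 28 -> [17, 14, 9]
push(16) -> [17, 14, 9, 16]
push(16) -> [17, 14, 9, 16, 16]
Final stack (bottom to top): [17, 14, 9, 16, 16]


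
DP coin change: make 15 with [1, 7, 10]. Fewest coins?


dp[0]=0; dp[i]=1+min(dp[i-c] for c in coins)
...dp[10]=1, dp[11]=2, dp[12]=3, dp[13]=4, dp[14]=2, dp[15]=3
Minimum coins for 15 = 3


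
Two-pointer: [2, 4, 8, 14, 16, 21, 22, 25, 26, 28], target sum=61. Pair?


Two pointers: lo=0, hi=9
No pair sums to 61


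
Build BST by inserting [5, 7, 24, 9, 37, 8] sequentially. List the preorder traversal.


Root = 5; build tree by BST insertion.
Preorder traversal: [5, 7, 24, 9, 8, 37]


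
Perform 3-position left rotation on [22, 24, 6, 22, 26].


Left rotate by 3: [22, 26, 22, 24, 6]


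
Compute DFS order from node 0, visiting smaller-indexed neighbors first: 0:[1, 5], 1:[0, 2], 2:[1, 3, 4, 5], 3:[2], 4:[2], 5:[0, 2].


DFS stack-based: start with [0]
Visit order: [0, 1, 2, 3, 4, 5]


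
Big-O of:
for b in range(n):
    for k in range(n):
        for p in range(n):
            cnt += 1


Per nesting level: O(n) * O(n) * O(n) = O(n^3)
Complexity: O(n^3)


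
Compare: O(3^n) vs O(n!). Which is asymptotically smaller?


exponential (base 3) grows slower than factorial
O(3^n) is asymptotically smaller; O(n!) grows faster


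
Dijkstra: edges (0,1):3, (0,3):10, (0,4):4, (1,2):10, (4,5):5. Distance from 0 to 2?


Dijkstra from 0:
Distances: {0: 0, 1: 3, 2: 13, 3: 10, 4: 4, 5: 9}
Shortest distance to 2 = 13, path = [0, 1, 2]


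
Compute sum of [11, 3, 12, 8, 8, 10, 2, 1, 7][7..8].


Prefix sums: [0, 11, 14, 26, 34, 42, 52, 54, 55, 62]
Sum[7..8] = prefix[9] - prefix[7] = 62 - 54 = 8


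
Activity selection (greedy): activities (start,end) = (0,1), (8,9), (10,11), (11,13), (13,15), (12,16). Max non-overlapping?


Greedy: pick earliest-ending, then skip overlaps.
Selected (5 activities): [(0, 1), (8, 9), (10, 11), (11, 13), (13, 15)]


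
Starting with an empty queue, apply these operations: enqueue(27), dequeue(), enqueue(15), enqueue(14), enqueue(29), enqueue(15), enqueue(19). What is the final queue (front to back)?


enqueue(27) -> [27]
dequeue() returns 27 -> []
enqueue(15) -> [15]
enqueue(14) -> [15, 14]
enqueue(29) -> [15, 14, 29]
enqueue(15) -> [15, 14, 29, 15]
enqueue(19) -> [15, 14, 29, 15, 19]
Final queue (front to back): [15, 14, 29, 15, 19]


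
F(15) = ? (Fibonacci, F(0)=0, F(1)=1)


F(n)=F(n-1)+F(n-2)
...F(13)=233, F(14)=377, F(15)=610


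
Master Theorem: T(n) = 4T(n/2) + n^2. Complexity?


a=4, b=2, c=2. log_2(4)=2 = c=2. Case 2: O(n^c log n) = O(n^2 log n)
Complexity: O(n^2 log n)


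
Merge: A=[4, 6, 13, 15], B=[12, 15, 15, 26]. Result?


Compare heads, take smaller each step.
Merged: [4, 6, 12, 13, 15, 15, 15, 26]


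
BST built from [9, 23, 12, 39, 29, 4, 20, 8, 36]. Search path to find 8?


BST root = 9
Search for 8: compare at each node
Path: [9, 4, 8]


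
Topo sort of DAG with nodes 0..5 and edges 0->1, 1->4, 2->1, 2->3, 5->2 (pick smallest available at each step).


Kahn's algorithm, process smallest node first
Order: [0, 5, 2, 1, 3, 4]


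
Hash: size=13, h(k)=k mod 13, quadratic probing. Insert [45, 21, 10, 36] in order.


Insertions: 45->slot 6; 21->slot 8; 10->slot 10; 36->slot 11
Table: [None, None, None, None, None, None, 45, None, 21, None, 10, 36, None]


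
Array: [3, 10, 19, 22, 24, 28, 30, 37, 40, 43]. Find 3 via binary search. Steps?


Search for 3:
[0,9] mid=4 arr[4]=24
[0,3] mid=1 arr[1]=10
[0,0] mid=0 arr[0]=3
Total: 3 comparisons


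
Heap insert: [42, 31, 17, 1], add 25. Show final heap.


Append 25: [42, 31, 17, 1, 25]
Bubble up: no swaps needed
Result: [42, 31, 17, 1, 25]


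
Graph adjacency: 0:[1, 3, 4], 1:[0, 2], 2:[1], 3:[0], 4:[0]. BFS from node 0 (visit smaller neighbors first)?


BFS queue: start with [0]
Visit order: [0, 1, 3, 4, 2]


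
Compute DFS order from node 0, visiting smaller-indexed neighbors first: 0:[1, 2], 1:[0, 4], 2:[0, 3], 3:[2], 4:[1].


DFS stack-based: start with [0]
Visit order: [0, 1, 4, 2, 3]


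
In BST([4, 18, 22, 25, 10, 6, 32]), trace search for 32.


BST root = 4
Search for 32: compare at each node
Path: [4, 18, 22, 25, 32]


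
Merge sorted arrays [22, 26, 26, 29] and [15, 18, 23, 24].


Compare heads, take smaller each step.
Merged: [15, 18, 22, 23, 24, 26, 26, 29]


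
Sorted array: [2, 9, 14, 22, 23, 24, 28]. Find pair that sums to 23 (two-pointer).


Two pointers: lo=0, hi=6
Found pair: (9, 14) summing to 23


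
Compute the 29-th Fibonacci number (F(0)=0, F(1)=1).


F(n)=F(n-1)+F(n-2)
...F(27)=196418, F(28)=317811, F(29)=514229


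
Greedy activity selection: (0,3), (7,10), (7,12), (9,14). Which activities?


Greedy: pick earliest-ending, then skip overlaps.
Selected (2 activities): [(0, 3), (7, 10)]


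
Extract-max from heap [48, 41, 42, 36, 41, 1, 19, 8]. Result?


Max = 48
Replace root with last, heapify down
Resulting heap: [42, 41, 19, 36, 41, 1, 8]


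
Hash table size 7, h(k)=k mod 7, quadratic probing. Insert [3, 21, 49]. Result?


Insertions: 3->slot 3; 21->slot 0; 49->slot 1
Table: [21, 49, None, 3, None, None, None]


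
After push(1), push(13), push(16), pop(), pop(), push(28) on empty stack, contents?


push(1) -> [1]
push(13) -> [1, 13]
push(16) -> [1, 13, 16]
pop() returns 16 -> [1, 13]
pop() returns 13 -> [1]
push(28) -> [1, 28]
Final stack (bottom to top): [1, 28]


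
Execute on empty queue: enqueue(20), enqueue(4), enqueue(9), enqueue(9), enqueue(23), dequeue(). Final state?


enqueue(20) -> [20]
enqueue(4) -> [20, 4]
enqueue(9) -> [20, 4, 9]
enqueue(9) -> [20, 4, 9, 9]
enqueue(23) -> [20, 4, 9, 9, 23]
dequeue() returns 20 -> [4, 9, 9, 23]
Final queue (front to back): [4, 9, 9, 23]


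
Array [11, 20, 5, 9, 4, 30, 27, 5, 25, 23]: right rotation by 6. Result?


Right rotate by 6: [4, 30, 27, 5, 25, 23, 11, 20, 5, 9]


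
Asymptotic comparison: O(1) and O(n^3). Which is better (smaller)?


constant grows slower than cubic
O(1) is asymptotically smaller; O(n^3) grows faster
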